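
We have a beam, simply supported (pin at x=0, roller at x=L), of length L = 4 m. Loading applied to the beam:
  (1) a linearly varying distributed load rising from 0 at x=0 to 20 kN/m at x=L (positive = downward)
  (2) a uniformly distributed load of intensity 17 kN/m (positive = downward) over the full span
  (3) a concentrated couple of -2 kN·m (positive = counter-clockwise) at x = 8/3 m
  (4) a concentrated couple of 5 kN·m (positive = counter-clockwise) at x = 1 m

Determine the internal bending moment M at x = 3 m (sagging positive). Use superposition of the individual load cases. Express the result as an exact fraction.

Load 1 — triangular load w₀=20 kN/m (0→w₀ over full span):
  M_1 = w₀Lx/6 - w₀x³/(6L) = 20·4·3/6 - 20·3³/(6·4) = 35/2 kN·m
Load 2 — uniform load w=17 kN/m over full span:
  M_2 = wx(L-x)/2 = 17·3·(4-3)/2 = 51/2 kN·m
Load 3 — applied couple M₀=-2 kN·m at a=8/3 m (b=L-a=4/3):
  M_3 = M₀x/L - M₀  [x>a] = (-2)·3/4 - (-2) = 1/2 kN·m
Load 4 — applied couple M₀=5 kN·m at a=1 m (b=L-a=3):
  M_4 = M₀x/L - M₀  [x>a] = 5·3/4 - 5 = -5/4 kN·m
Superposition: M = Σ M_i = 169/4 kN·m ≈ 42.250000 kN·m

M(3) = 169/4 kN·m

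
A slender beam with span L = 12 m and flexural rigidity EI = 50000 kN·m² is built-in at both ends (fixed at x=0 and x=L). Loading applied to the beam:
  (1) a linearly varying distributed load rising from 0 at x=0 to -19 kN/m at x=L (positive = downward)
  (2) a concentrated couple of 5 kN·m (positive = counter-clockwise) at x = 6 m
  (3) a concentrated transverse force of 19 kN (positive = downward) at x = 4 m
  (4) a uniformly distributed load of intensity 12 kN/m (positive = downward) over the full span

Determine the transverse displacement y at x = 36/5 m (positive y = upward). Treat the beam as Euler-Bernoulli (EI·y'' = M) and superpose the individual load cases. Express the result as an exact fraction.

y(36/5) = -1209317/292968750 m

Load 1 — triangular load w₀=-19 kN/m (0→w₀ over full span):
  y_1 = -w₀x²(L-x)²(x+2L)/(120LEI) = -(-19)·(36/5)²·(12-(36/5))²·((36/5)+2·12)/(120·12·50000) = 480168/48828125 m
Load 2 — applied couple M₀=5 kN·m at a=6 m (b=L-a=6):
  y_2 = (R_Ax³/6 - M_Ax²/2 - M₀(x-a)²/2)/EI  [x>a] with R_A=5/8, M_A=5/4 = ((5/8)·(36/5)³/6 - (5/4)·(36/5)²/2 - 5·((36/5)-6)²/2)/50000 = 9/156250 m
Load 3 — point force P=19 kN at a=4 m (b=L-a=8):
  y_3 = -Pa²(L-x)²(3bL-(3b+a)(L-x))/(6L³EI)  [x>a] = -19·4²·(12-(36/5))²·(3·8·12-(3·8+4)·(12-(36/5)))/(6·12³·50000) = -2432/1171875 m
Load 4 — uniform load w=12 kN/m over full span:
  y_4 = -wx²(L-x)²/(24EI) = -12·(36/5)²·(12-(36/5))²/(24·50000) = -23328/1953125 m
Superposition: y = Σ y_i = -1209317/292968750 m ≈ -0.004128 m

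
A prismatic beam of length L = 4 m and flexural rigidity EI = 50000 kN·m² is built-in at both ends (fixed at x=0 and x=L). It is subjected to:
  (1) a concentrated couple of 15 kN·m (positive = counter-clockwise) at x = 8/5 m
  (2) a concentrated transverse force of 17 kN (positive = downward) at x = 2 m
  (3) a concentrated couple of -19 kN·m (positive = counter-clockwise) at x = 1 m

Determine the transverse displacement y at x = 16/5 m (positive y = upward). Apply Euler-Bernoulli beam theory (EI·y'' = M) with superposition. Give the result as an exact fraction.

y(16/5) = -8863/187500000 m

Load 1 — applied couple M₀=15 kN·m at a=8/5 m (b=L-a=12/5):
  y_1 = (R_Ax³/6 - M_Ax²/2 - M₀(x-a)²/2)/EI  [x>a] with R_A=27/5, M_A=9/5 = ((27/5)·(16/5)³/6 - (9/5)·(16/5)²/2 - 15·((16/5)-(8/5))²/2)/50000 = 42/1953125 m
Load 2 — point force P=17 kN at a=2 m (b=L-a=2):
  y_2 = -Pa²(L-x)²(3bL-(3b+a)(L-x))/(6L³EI)  [x>a] = -17·2²·(4-(16/5))²·(3·2·4-(3·2+2)·(4-(16/5)))/(6·4³·50000) = -187/4687500 m
Load 3 — applied couple M₀=-19 kN·m at a=1 m (b=L-a=3):
  y_3 = (R_Ax³/6 - M_Ax²/2 - M₀(x-a)²/2)/EI  [x>a] with R_A=-171/32, M_A=57/16 = ((-171/32)·(16/5)³/6 - (57/16)·(16/5)²/2 - (-19)·((16/5)-1)²/2)/50000 = -361/12500000 m
Superposition: y = Σ y_i = -8863/187500000 m ≈ -0.000047 m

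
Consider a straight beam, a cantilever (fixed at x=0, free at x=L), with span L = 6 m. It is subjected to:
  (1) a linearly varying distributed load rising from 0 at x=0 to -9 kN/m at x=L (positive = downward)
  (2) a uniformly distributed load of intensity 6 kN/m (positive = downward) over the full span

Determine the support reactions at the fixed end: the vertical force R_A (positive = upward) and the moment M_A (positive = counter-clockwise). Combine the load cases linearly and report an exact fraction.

R_A = 9 kN, M_A = 0 kN·m

Load 1 — triangular load w₀=-9 kN/m (0→w₀ over full span):
  R_A = w₀L/2 = (-9)·6/2 = -27 kN
  M_A = w₀L²/3 = (-9)·6²/3 = -108 kN·m
Load 2 — uniform load w=6 kN/m over full span:
  R_A = wL = 6·6 = 36 kN
  M_A = wL²/2 = 6·6²/2 = 108 kN·m
Superposition: R_A = 9 kN, M_A = 0 kN·m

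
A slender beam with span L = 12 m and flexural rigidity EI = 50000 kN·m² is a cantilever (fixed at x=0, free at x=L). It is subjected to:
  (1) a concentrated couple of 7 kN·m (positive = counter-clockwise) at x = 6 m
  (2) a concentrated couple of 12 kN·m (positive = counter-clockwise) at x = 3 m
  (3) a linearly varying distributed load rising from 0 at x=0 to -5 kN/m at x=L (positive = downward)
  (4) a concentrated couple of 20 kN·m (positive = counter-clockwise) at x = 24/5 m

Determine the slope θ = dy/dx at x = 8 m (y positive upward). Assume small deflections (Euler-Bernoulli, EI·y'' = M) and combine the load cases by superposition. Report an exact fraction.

Load 1 — applied couple M₀=7 kN·m at a=6 m (b=L-a=6):
  θ_1 = M₀a/EI  [x>a] = 7·6/50000 = 21/25000 rad
Load 2 — applied couple M₀=12 kN·m at a=3 m (b=L-a=9):
  θ_2 = M₀a/EI  [x>a] = 12·3/50000 = 9/12500 rad
Load 3 — triangular load w₀=-5 kN/m (0→w₀ over full span):
  θ_3 = (w₀Lx²/4-w₀L²x/3-w₀x⁴/(24L))/EI = ((-5)·12·8²/4-(-5)·12²·8/3-(-5)·8⁴/(24·12))/50000 = 116/5625 rad
Load 4 — applied couple M₀=20 kN·m at a=24/5 m (b=L-a=36/5):
  θ_4 = M₀a/EI  [x>a] = 20·(24/5)/50000 = 6/3125 rad
Superposition: θ = Σ θ_i = 5423/225000 rad ≈ 0.024102 rad

θ(8) = 5423/225000 rad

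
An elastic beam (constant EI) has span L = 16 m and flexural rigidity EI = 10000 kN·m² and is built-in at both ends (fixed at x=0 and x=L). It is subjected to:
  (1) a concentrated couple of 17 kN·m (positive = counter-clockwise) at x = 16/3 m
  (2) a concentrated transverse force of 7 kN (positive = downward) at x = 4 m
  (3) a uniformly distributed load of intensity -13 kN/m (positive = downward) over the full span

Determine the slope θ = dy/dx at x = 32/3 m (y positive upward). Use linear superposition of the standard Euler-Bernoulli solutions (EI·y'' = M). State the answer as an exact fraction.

θ(32/3) = -1652/50625 rad

Load 1 — applied couple M₀=17 kN·m at a=16/3 m (b=L-a=32/3):
  θ_1 = (R_Ax²/2 - M_Ax - M₀(x-a))/EI  [x>a] with R_A=17/12, M_A=0 = ((17/12)·(32/3)²/2 - 0·(32/3) - 17·((32/3)-(16/3)))/10000 = -17/16875 rad
Load 2 — point force P=7 kN at a=4 m (b=L-a=12):
  θ_2 = Pa²(L-x)(2bL-(3b+a)(L-x))/(2L³EI)  [x>a] = 7·4²·(16-(32/3))·(2·12·16-(3·12+4)·(16-(32/3)))/(2·16³·10000) = 7/5625 rad
Load 3 — uniform load w=-13 kN/m over full span:
  θ_3 = -wx(L-x)(L-2x)/(12EI) = -(-13)·(32/3)·(16-(32/3))·(16-2·(32/3))/(12·10000) = -1664/50625 rad
Superposition: θ = Σ θ_i = -1652/50625 rad ≈ -0.032632 rad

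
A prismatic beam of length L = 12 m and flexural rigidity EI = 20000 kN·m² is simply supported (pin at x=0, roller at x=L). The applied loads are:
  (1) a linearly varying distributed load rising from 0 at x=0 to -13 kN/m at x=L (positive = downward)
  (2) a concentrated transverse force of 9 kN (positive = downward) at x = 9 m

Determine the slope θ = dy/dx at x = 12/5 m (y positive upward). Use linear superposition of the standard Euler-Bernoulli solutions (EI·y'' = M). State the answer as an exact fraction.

Load 1 — triangular load w₀=-13 kN/m (0→w₀ over full span):
  θ_1 = -w₀(7L⁴-30L²x²+15x⁴)/(360LEI) = -(-13)·(7·12⁴-30·12²·(12/5)²+15·(12/5)⁴)/(360·12·20000) = 7098/390625 rad
Load 2 — point force P=9 kN at a=9 m (b=L-a=3):
  θ_2 = -Pb(L²-b²-3x²)/(6LEI)  [x≤a] = -9·3·(12²-3²-3·(12/5)²)/(6·12·20000) = -8829/4000000 rad
Superposition: θ = Σ θ_i = 1596363/100000000 rad ≈ 0.015964 rad

θ(12/5) = 1596363/100000000 rad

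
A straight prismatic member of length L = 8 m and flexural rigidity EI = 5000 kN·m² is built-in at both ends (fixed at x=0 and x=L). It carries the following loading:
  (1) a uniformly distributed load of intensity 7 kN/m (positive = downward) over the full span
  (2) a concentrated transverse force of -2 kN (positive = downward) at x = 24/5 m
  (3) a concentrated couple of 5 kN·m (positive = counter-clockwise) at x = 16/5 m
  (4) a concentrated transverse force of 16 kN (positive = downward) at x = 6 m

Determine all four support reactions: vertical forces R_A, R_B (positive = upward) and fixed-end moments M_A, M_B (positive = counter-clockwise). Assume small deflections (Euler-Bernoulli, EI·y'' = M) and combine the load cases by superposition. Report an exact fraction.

R_A = 3837/125 kN, M_A = 15899/375 kN·m, R_B = 4913/125 kN, M_B = -19286/375 kN·m

Load 1 — uniform load w=7 kN/m over full span:
  R_A = wL/2 = 7·8/2 = 28 kN
  M_A = wL²/12 = 7·8²/12 = 112/3 kN·m
  R_B = wL/2 = 7·8/2 = 28 kN
  M_B = -wL²/12 = -7·8²/12 = -112/3 kN·m
Load 2 — point force P=-2 kN at a=24/5 m (b=L-a=16/5):
  R_A = Pb²(3a+b)/L³ = (-2)·(16/5)²·(3·(24/5)+(16/5))/8³ = -88/125 kN
  M_A = Pab²/L² = (-2)·(24/5)·(16/5)²/8² = -192/125 kN·m
  R_B = Pa²(a+3b)/L³ = (-2)·(24/5)²·((24/5)+3·(16/5))/8³ = -162/125 kN
  M_B = -Pa²b/L² = -(-2)·(24/5)²·(16/5)/8² = 288/125 kN·m
Load 3 — applied couple M₀=5 kN·m at a=16/5 m (b=L-a=24/5):
  R_A = 6M₀ab/L³ = 6·5·(16/5)·(24/5)/8³ = 9/10 kN
  M_A = M₀b(2a-b)/L² = 5·(24/5)·(2·(16/5)-(24/5))/8² = 3/5 kN·m
  R_B = -6M₀ab/L³ = -6·5·(16/5)·(24/5)/8³ = -9/10 kN
  M_B = M₀a(2b-a)/L² = 5·(16/5)·(2·(24/5)-(16/5))/8² = 8/5 kN·m
Load 4 — point force P=16 kN at a=6 m (b=L-a=2):
  R_A = Pb²(3a+b)/L³ = 16·2²·(3·6+2)/8³ = 5/2 kN
  M_A = Pab²/L² = 16·6·2²/8² = 6 kN·m
  R_B = Pa²(a+3b)/L³ = 16·6²·(6+3·2)/8³ = 27/2 kN
  M_B = -Pa²b/L² = -16·6²·2/8² = -18 kN·m
Superposition: R_A = 3837/125 kN, M_A = 15899/375 kN·m, R_B = 4913/125 kN, M_B = -19286/375 kN·m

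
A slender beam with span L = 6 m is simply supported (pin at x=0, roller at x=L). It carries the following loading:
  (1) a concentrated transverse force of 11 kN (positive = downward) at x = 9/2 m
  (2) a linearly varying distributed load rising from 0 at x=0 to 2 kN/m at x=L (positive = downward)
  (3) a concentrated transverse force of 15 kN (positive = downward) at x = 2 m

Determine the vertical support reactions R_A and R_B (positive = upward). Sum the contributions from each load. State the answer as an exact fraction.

Load 1 — point force P=11 kN at a=9/2 m (b=L-a=3/2):
  R_A = Pb/L = 11·(3/2)/6 = 11/4 kN
  R_B = Pa/L = 11·(9/2)/6 = 33/4 kN
Load 2 — triangular load w₀=2 kN/m (0→w₀ over full span):
  R_A = w₀L/6 = 2·6/6 = 2 kN
  R_B = w₀L/3 = 2·6/3 = 4 kN
Load 3 — point force P=15 kN at a=2 m (b=L-a=4):
  R_A = Pb/L = 15·4/6 = 10 kN
  R_B = Pa/L = 15·2/6 = 5 kN
Superposition: R_A = 59/4 kN, R_B = 69/4 kN

R_A = 59/4 kN, R_B = 69/4 kN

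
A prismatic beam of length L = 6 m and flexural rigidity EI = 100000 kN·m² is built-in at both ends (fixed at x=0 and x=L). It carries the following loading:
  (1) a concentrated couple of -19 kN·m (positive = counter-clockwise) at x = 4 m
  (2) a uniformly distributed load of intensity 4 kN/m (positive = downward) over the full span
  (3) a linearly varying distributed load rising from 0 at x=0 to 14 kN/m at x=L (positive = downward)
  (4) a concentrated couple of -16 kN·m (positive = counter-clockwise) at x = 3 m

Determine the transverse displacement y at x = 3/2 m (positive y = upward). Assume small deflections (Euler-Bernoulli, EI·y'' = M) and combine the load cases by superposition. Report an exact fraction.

y(3/2) = -16069/128000000 m

Load 1 — applied couple M₀=-19 kN·m at a=4 m (b=L-a=2):
  y_1 = (R_Ax³/6 - M_Ax²/2)/EI  [x≤a] with R_A=-38/9, M_A=-19/3 = ((-38/9)·(3/2)³/6 - (-19/3)·(3/2)²/2)/100000 = 19/400000 m
Load 2 — uniform load w=4 kN/m over full span:
  y_2 = -wx²(L-x)²/(24EI) = -4·(3/2)²·(6-(3/2))²/(24·100000) = -243/3200000 m
Load 3 — triangular load w₀=14 kN/m (0→w₀ over full span):
  y_3 = -w₀x²(L-x)²(x+2L)/(120LEI) = -14·(3/2)²·(6-(3/2))²·((3/2)+2·6)/(120·6·100000) = -15309/128000000 m
Load 4 — applied couple M₀=-16 kN·m at a=3 m (b=L-a=3):
  y_4 = (R_Ax³/6 - M_Ax²/2)/EI  [x≤a] with R_A=-4, M_A=-4 = ((-4)·(3/2)³/6 - (-4)·(3/2)²/2)/100000 = 9/400000 m
Superposition: y = Σ y_i = -16069/128000000 m ≈ -0.000126 m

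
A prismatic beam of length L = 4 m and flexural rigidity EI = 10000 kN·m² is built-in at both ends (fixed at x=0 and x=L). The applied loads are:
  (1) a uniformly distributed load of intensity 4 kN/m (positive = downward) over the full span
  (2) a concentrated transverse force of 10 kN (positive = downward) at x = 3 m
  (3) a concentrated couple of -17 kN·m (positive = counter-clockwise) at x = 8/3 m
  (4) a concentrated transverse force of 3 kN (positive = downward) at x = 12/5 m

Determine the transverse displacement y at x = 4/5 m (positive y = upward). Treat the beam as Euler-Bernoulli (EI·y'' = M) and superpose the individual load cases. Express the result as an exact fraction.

Load 1 — uniform load w=4 kN/m over full span:
  y_1 = -wx²(L-x)²/(24EI) = -4·(4/5)²·(4-(4/5))²/(24·10000) = -128/1171875 m
Load 2 — point force P=10 kN at a=3 m (b=L-a=1):
  y_2 = -Pb²x²(3aL-(3a+b)x)/(6L³EI)  [x≤a] = -10·1²·(4/5)²·(3·3·4-(3·3+1)·(4/5))/(6·4³·10000) = -7/150000 m
Load 3 — applied couple M₀=-17 kN·m at a=8/3 m (b=L-a=4/3):
  y_3 = (R_Ax³/6 - M_Ax²/2)/EI  [x≤a] with R_A=-17/3, M_A=-17/3 = ((-17/3)·(4/5)³/6 - (-17/3)·(4/5)²/2)/10000 = 187/1406250 m
Load 4 — point force P=3 kN at a=12/5 m (b=L-a=8/5):
  y_4 = -Pb²x²(3aL-(3a+b)x)/(6L³EI)  [x≤a] = -3·(8/5)²·(4/5)²·(3·(12/5)·4-(3·(12/5)+(8/5))·(4/5))/(6·4³·10000) = -272/9765625 m
Superposition: y = Σ y_i = -71393/1406250000 m ≈ -0.000051 m

y(4/5) = -71393/1406250000 m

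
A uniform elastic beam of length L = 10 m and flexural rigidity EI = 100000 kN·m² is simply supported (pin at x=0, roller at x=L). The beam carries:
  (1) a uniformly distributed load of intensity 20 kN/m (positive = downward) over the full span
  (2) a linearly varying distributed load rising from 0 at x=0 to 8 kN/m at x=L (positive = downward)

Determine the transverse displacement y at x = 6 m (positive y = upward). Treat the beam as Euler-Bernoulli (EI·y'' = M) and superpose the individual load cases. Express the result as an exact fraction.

y(6) = -13993/468750 m

Load 1 — uniform load w=20 kN/m over full span:
  y_1 = -wx(L³-2Lx²+x³)/(24EI) = -20·6·(10³-2·10·6²+6³)/(24·100000) = -31/1250 m
Load 2 — triangular load w₀=8 kN/m (0→w₀ over full span):
  y_2 = -w₀x(7L⁴-10L²x²+3x⁴)/(360LEI) = -8·6·(7·10⁴-10·10²·6²+3·6⁴)/(360·10·100000) = -1184/234375 m
Superposition: y = Σ y_i = -13993/468750 m ≈ -0.029852 m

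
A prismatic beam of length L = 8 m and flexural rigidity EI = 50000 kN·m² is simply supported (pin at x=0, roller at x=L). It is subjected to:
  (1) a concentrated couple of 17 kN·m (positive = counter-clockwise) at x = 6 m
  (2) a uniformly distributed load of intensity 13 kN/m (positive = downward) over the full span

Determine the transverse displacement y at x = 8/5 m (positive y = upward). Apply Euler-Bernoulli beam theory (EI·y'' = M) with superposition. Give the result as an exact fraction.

Load 1 — applied couple M₀=17 kN·m at a=6 m (b=L-a=2):
  y_1 = (M₀x³/(6L)+C₁x)/EI  [x≤a] with C₁=M₀(3b²-L²)/(6L)=-221/12 = (17·(8/5)³/(6·8)+(-221/12)·(8/5))/50000 = -1751/3125000 m
Load 2 — uniform load w=13 kN/m over full span:
  y_2 = -wx(L³-2Lx²+x³)/(24EI) = -13·(8/5)·(8³-2·8·(8/5)²+(8/5)³)/(24·50000) = -48256/5859375 m
Superposition: y = Σ y_i = -412313/46875000 m ≈ -0.008796 m

y(8/5) = -412313/46875000 m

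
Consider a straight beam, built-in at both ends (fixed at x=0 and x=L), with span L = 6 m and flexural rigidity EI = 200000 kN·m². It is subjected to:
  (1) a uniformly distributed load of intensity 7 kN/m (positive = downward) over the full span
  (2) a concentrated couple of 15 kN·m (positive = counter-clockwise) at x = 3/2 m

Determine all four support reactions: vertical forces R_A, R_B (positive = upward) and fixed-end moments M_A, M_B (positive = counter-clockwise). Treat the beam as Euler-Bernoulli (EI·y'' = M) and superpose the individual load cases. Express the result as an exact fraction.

Load 1 — uniform load w=7 kN/m over full span:
  R_A = wL/2 = 7·6/2 = 21 kN
  M_A = wL²/12 = 7·6²/12 = 21 kN·m
  R_B = wL/2 = 7·6/2 = 21 kN
  M_B = -wL²/12 = -7·6²/12 = -21 kN·m
Load 2 — applied couple M₀=15 kN·m at a=3/2 m (b=L-a=9/2):
  R_A = 6M₀ab/L³ = 6·15·(3/2)·(9/2)/6³ = 45/16 kN
  M_A = M₀b(2a-b)/L² = 15·(9/2)·(2·(3/2)-(9/2))/6² = -45/16 kN·m
  R_B = -6M₀ab/L³ = -6·15·(3/2)·(9/2)/6³ = -45/16 kN
  M_B = M₀a(2b-a)/L² = 15·(3/2)·(2·(9/2)-(3/2))/6² = 75/16 kN·m
Superposition: R_A = 381/16 kN, M_A = 291/16 kN·m, R_B = 291/16 kN, M_B = -261/16 kN·m

R_A = 381/16 kN, M_A = 291/16 kN·m, R_B = 291/16 kN, M_B = -261/16 kN·m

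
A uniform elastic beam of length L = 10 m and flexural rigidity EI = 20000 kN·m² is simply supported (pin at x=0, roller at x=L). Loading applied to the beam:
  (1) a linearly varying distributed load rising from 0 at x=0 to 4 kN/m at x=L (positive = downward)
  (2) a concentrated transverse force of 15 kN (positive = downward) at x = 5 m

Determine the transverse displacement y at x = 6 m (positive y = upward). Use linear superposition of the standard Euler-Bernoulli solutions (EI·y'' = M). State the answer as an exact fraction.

y(6) = -41069/1500000 m

Load 1 — triangular load w₀=4 kN/m (0→w₀ over full span):
  y_1 = -w₀x(7L⁴-10L²x²+3x⁴)/(360LEI) = -4·6·(7·10⁴-10·10²·6²+3·6⁴)/(360·10·20000) = -592/46875 m
Load 2 — point force P=15 kN at a=5 m (b=L-a=5):
  y_2 = -Pa(L-x)(2Lx-a²-x²)/(6LEI)  [x>a] = -15·5·(10-6)·(2·10·6-5²-6²)/(6·10·20000) = -59/4000 m
Superposition: y = Σ y_i = -41069/1500000 m ≈ -0.027379 m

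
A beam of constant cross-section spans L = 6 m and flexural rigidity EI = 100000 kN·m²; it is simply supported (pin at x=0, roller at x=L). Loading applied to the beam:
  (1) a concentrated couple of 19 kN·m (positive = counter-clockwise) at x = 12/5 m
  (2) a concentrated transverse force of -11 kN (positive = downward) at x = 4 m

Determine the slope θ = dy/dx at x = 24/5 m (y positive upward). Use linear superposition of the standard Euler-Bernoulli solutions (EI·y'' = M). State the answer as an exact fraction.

θ(24/5) = -3011/11250000 rad

Load 1 — applied couple M₀=19 kN·m at a=12/5 m (b=L-a=18/5):
  θ_1 = (M₀x²/(2L)-M₀(x-a)+C₁)/EI  [x>a] with C₁=M₀(3b²-L²)/(6L)=38/25 = (19·(24/5)²/(2·6)-19·((24/5)-(12/5))+(38/25))/100000 = -19/250000 rad
Load 2 — point force P=-11 kN at a=4 m (b=L-a=2):
  θ_2 = -Pa(2L²-6Lx+3x²+a²)/(6LEI)  [x>a] = -(-11)·4·(2·6²-6·6·(24/5)+3·(24/5)²+4²)/(6·6·100000) = -539/2812500 rad
Superposition: θ = Σ θ_i = -3011/11250000 rad ≈ -0.000268 rad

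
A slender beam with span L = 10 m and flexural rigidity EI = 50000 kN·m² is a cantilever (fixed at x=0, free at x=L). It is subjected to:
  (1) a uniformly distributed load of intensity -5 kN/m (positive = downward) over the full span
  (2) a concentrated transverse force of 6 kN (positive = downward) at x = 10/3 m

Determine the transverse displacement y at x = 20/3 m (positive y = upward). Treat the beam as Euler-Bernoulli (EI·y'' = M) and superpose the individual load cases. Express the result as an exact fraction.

y(20/3) = 161/2430 m

Load 1 — uniform load w=-5 kN/m over full span:
  y_1 = -wx²(x²-4Lx+6L²)/(24EI) = -(-5)·(20/3)²·((20/3)²-4·10·(20/3)+6·10²)/(24·50000) = 17/243 m
Load 2 — point force P=6 kN at a=10/3 m (b=L-a=20/3):
  y_2 = -Pa²(3x-a)/(6EI)  [x>a] = -6·(10/3)²·(3·(20/3)-(10/3))/(6·50000) = -1/270 m
Superposition: y = Σ y_i = 161/2430 m ≈ 0.066255 m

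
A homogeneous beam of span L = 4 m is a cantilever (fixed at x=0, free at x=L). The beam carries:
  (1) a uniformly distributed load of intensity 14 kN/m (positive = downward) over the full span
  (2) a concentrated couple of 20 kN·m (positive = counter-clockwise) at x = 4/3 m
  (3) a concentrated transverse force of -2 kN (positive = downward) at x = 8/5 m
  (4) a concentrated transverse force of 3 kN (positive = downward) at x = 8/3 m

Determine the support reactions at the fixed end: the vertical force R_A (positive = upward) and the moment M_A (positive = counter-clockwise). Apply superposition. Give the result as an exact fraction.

Load 1 — uniform load w=14 kN/m over full span:
  R_A = wL = 14·4 = 56 kN
  M_A = wL²/2 = 14·4²/2 = 112 kN·m
Load 2 — applied couple M₀=20 kN·m at a=4/3 m (b=L-a=8/3):
  R_A = 0 kN
  M_A = -M₀ = -20 kN·m
Load 3 — point force P=-2 kN at a=8/5 m (b=L-a=12/5):
  R_A = P = (-2) = -2 kN
  M_A = Pa = (-2)·(8/5) = -16/5 kN·m
Load 4 — point force P=3 kN at a=8/3 m (b=L-a=4/3):
  R_A = P = 3 kN
  M_A = Pa = 3·(8/3) = 8 kN·m
Superposition: R_A = 57 kN, M_A = 484/5 kN·m

R_A = 57 kN, M_A = 484/5 kN·m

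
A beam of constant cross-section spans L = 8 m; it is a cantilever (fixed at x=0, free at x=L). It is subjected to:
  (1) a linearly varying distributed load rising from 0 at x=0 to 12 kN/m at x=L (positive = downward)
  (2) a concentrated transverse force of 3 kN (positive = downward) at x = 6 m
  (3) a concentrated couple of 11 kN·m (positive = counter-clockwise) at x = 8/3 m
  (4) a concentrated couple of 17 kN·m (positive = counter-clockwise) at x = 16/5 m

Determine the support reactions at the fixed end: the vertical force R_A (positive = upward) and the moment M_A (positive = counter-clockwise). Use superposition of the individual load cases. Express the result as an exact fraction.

R_A = 51 kN, M_A = 246 kN·m

Load 1 — triangular load w₀=12 kN/m (0→w₀ over full span):
  R_A = w₀L/2 = 12·8/2 = 48 kN
  M_A = w₀L²/3 = 12·8²/3 = 256 kN·m
Load 2 — point force P=3 kN at a=6 m (b=L-a=2):
  R_A = P = 3 kN
  M_A = Pa = 3·6 = 18 kN·m
Load 3 — applied couple M₀=11 kN·m at a=8/3 m (b=L-a=16/3):
  R_A = 0 kN
  M_A = -M₀ = -11 kN·m
Load 4 — applied couple M₀=17 kN·m at a=16/5 m (b=L-a=24/5):
  R_A = 0 kN
  M_A = -M₀ = -17 kN·m
Superposition: R_A = 51 kN, M_A = 246 kN·m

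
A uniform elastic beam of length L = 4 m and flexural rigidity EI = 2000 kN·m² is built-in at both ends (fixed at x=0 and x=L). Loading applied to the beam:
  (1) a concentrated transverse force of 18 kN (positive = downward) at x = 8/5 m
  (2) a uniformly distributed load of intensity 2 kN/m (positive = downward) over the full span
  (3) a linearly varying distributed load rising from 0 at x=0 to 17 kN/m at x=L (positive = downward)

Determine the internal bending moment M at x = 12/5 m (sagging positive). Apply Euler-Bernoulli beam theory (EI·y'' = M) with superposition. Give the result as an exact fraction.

M(12/5) = 18788/1875 kN·m

Load 1 — point force P=18 kN at a=8/5 m (b=L-a=12/5):
  M_1 = Pa²(a+3b)(L-x)/L³ - Pa²b/L²  [x>a] = 18·(8/5)²·((8/5)+3·(12/5))·(4-(12/5))/4³ - 18·(8/5)²·(12/5)/4² = 2016/625 kN·m
Load 2 — uniform load w=2 kN/m over full span:
  M_2 = wLx/2 - wL²/12 - wx²/2 = 2·4·(12/5)/2 - 2·4²/12 - 2·(12/5)²/2 = 88/75 kN·m
Load 3 — triangular load w₀=17 kN/m (0→w₀ over full span):
  M_3 = 3w₀Lx/20 - w₀L²/30 - w₀x³/(6L) = 3·17·4·(12/5)/20 - 17·4²/30 - 17·(12/5)³/(6·4) = 2108/375 kN·m
Superposition: M = Σ M_i = 18788/1875 kN·m ≈ 10.020267 kN·m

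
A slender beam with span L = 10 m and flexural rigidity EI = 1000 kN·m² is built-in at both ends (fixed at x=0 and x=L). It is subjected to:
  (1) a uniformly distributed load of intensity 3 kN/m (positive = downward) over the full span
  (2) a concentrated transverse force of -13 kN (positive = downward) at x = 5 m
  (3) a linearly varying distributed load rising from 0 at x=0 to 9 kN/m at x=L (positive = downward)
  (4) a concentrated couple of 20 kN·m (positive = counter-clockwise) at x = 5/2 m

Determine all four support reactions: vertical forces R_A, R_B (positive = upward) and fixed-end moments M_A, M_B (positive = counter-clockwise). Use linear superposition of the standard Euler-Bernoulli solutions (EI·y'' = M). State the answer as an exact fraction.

Load 1 — uniform load w=3 kN/m over full span:
  R_A = wL/2 = 3·10/2 = 15 kN
  M_A = wL²/12 = 3·10²/12 = 25 kN·m
  R_B = wL/2 = 3·10/2 = 15 kN
  M_B = -wL²/12 = -3·10²/12 = -25 kN·m
Load 2 — point force P=-13 kN at a=5 m (b=L-a=5):
  R_A = Pb²(3a+b)/L³ = (-13)·5²·(3·5+5)/10³ = -13/2 kN
  M_A = Pab²/L² = (-13)·5·5²/10² = -65/4 kN·m
  R_B = Pa²(a+3b)/L³ = (-13)·5²·(5+3·5)/10³ = -13/2 kN
  M_B = -Pa²b/L² = -(-13)·5²·5/10² = 65/4 kN·m
Load 3 — triangular load w₀=9 kN/m (0→w₀ over full span):
  R_A = 3w₀L/20 = 3·9·10/20 = 27/2 kN
  M_A = w₀L²/30 = 9·10²/30 = 30 kN·m
  R_B = 7w₀L/20 = 7·9·10/20 = 63/2 kN
  M_B = -w₀L²/20 = -9·10²/20 = -45 kN·m
Load 4 — applied couple M₀=20 kN·m at a=5/2 m (b=L-a=15/2):
  R_A = 6M₀ab/L³ = 6·20·(5/2)·(15/2)/10³ = 9/4 kN
  M_A = M₀b(2a-b)/L² = 20·(15/2)·(2·(5/2)-(15/2))/10² = -15/4 kN·m
  R_B = -6M₀ab/L³ = -6·20·(5/2)·(15/2)/10³ = -9/4 kN
  M_B = M₀a(2b-a)/L² = 20·(5/2)·(2·(15/2)-(5/2))/10² = 25/4 kN·m
Superposition: R_A = 97/4 kN, M_A = 35 kN·m, R_B = 151/4 kN, M_B = -95/2 kN·m

R_A = 97/4 kN, M_A = 35 kN·m, R_B = 151/4 kN, M_B = -95/2 kN·m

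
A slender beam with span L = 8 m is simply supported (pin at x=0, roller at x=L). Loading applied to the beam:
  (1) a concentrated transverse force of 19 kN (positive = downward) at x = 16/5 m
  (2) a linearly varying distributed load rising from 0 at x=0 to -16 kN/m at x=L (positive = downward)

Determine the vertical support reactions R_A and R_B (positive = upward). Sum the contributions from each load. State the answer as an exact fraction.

R_A = -149/15 kN, R_B = -526/15 kN

Load 1 — point force P=19 kN at a=16/5 m (b=L-a=24/5):
  R_A = Pb/L = 19·(24/5)/8 = 57/5 kN
  R_B = Pa/L = 19·(16/5)/8 = 38/5 kN
Load 2 — triangular load w₀=-16 kN/m (0→w₀ over full span):
  R_A = w₀L/6 = (-16)·8/6 = -64/3 kN
  R_B = w₀L/3 = (-16)·8/3 = -128/3 kN
Superposition: R_A = -149/15 kN, R_B = -526/15 kN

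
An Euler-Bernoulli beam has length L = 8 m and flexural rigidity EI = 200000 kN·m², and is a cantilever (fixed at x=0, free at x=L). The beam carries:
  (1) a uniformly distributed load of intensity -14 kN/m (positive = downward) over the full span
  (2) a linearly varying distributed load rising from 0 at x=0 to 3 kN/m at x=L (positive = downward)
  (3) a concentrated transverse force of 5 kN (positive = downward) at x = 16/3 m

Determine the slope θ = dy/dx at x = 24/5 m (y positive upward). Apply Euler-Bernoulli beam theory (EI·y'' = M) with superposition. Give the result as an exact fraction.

θ(24/5) = 17003/3906250 rad

Load 1 — uniform load w=-14 kN/m over full span:
  θ_1 = -wx(x²-3Lx+3L²)/(6EI) = -(-14)·(24/5)·((24/5)²-3·8·(24/5)+3·8²)/(6·200000) = 2184/390625 rad
Load 2 — triangular load w₀=3 kN/m (0→w₀ over full span):
  θ_2 = (w₀Lx²/4-w₀L²x/3-w₀x⁴/(24L))/EI = (3·8·(24/5)²/4-3·8²·(24/5)/3-3·(24/5)⁴/(24·8))/200000 = -1731/1953125 rad
Load 3 — point force P=5 kN at a=16/3 m (b=L-a=8/3):
  θ_3 = -Px(2a-x)/(2EI)  [x≤a] = -5·(24/5)·(2·(16/3)-(24/5))/(2·200000) = -11/31250 rad
Superposition: θ = Σ θ_i = 17003/3906250 rad ≈ 0.004353 rad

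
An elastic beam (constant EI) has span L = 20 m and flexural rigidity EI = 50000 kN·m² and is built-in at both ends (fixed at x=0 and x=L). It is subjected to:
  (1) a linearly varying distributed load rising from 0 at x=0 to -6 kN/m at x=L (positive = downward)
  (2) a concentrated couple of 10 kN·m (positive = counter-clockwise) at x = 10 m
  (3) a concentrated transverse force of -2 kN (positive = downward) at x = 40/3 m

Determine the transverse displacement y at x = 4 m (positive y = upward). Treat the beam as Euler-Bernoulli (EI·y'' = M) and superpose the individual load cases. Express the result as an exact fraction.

Load 1 — triangular load w₀=-6 kN/m (0→w₀ over full span):
  y_1 = -w₀x²(L-x)²(x+2L)/(120LEI) = -(-6)·4²·(20-4)²·(4+2·20)/(120·20·50000) = 704/78125 m
Load 2 — applied couple M₀=10 kN·m at a=10 m (b=L-a=10):
  y_2 = (R_Ax³/6 - M_Ax²/2)/EI  [x≤a] with R_A=3/4, M_A=5/2 = ((3/4)·4³/6 - (5/2)·4²/2)/50000 = -3/12500 m
Load 3 — point force P=-2 kN at a=40/3 m (b=L-a=20/3):
  y_3 = -Pb²x²(3aL-(3a+b)x)/(6L³EI)  [x≤a] = -(-2)·(20/3)²·4²·(3·(40/3)·20-(3·(40/3)+(20/3))·4)/(6·20³·50000) = 92/253125 m
Superposition: y = Σ y_i = 231221/25312500 m ≈ 0.009135 m

y(4) = 231221/25312500 m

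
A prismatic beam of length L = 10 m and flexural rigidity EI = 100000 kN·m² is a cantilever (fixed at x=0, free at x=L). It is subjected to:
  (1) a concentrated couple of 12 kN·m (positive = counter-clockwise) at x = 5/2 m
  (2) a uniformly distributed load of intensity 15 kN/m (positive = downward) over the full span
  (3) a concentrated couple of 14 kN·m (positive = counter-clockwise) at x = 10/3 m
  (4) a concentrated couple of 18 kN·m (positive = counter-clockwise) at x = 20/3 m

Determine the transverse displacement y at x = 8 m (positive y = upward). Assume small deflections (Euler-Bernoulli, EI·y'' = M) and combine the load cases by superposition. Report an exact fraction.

y(8) = -45727/360000 m

Load 1 — applied couple M₀=12 kN·m at a=5/2 m (b=L-a=15/2):
  y_1 = M₀a(2x-a)/(2EI)  [x>a] = 12·(5/2)·(2·8-(5/2))/(2·100000) = 81/40000 m
Load 2 — uniform load w=15 kN/m over full span:
  y_2 = -wx²(x²-4Lx+6L²)/(24EI) = -15·8²·(8²-4·10·8+6·10²)/(24·100000) = -86/625 m
Load 3 — applied couple M₀=14 kN·m at a=10/3 m (b=L-a=20/3):
  y_3 = M₀a(2x-a)/(2EI)  [x>a] = 14·(10/3)·(2·8-(10/3))/(2·100000) = 133/45000 m
Load 4 — applied couple M₀=18 kN·m at a=20/3 m (b=L-a=10/3):
  y_4 = M₀a(2x-a)/(2EI)  [x>a] = 18·(20/3)·(2·8-(20/3))/(2·100000) = 7/1250 m
Superposition: y = Σ y_i = -45727/360000 m ≈ -0.127019 m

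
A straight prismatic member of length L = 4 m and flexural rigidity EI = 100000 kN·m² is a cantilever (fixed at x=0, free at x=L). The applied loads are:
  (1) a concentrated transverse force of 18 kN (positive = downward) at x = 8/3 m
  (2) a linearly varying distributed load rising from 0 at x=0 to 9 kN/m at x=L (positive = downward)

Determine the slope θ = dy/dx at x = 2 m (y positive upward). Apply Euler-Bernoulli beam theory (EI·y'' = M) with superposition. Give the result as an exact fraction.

Load 1 — point force P=18 kN at a=8/3 m (b=L-a=4/3):
  θ_1 = -Px(2a-x)/(2EI)  [x≤a] = -18·2·(2·(8/3)-2)/(2·100000) = -3/5000 rad
Load 2 — triangular load w₀=9 kN/m (0→w₀ over full span):
  θ_2 = (w₀Lx²/4-w₀L²x/3-w₀x⁴/(24L))/EI = (9·4·2²/4-9·4²·2/3-9·2⁴/(24·4))/100000 = -123/200000 rad
Superposition: θ = Σ θ_i = -243/200000 rad ≈ -0.001215 rad

θ(2) = -243/200000 rad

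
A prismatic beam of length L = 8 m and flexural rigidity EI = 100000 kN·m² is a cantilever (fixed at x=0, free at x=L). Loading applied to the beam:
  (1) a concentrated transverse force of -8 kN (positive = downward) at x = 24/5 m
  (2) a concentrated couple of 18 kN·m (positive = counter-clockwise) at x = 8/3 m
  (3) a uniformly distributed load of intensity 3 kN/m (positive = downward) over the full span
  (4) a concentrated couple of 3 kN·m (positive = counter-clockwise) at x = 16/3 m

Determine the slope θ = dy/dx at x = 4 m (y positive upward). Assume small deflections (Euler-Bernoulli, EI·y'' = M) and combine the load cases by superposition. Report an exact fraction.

Load 1 — point force P=-8 kN at a=24/5 m (b=L-a=16/5):
  θ_1 = -Px(2a-x)/(2EI)  [x≤a] = -(-8)·4·(2·(24/5)-4)/(2·100000) = 14/15625 rad
Load 2 — applied couple M₀=18 kN·m at a=8/3 m (b=L-a=16/3):
  θ_2 = M₀a/EI  [x>a] = 18·(8/3)/100000 = 3/6250 rad
Load 3 — uniform load w=3 kN/m over full span:
  θ_3 = -wx(x²-3Lx+3L²)/(6EI) = -3·4·(4²-3·8·4+3·8²)/(6·100000) = -7/3125 rad
Load 4 — applied couple M₀=3 kN·m at a=16/3 m (b=L-a=8/3):
  θ_4 = M₀x/EI  [x≤a] = 3·4/100000 = 3/25000 rad
Superposition: θ = Σ θ_i = -93/125000 rad ≈ -0.000744 rad

θ(4) = -93/125000 rad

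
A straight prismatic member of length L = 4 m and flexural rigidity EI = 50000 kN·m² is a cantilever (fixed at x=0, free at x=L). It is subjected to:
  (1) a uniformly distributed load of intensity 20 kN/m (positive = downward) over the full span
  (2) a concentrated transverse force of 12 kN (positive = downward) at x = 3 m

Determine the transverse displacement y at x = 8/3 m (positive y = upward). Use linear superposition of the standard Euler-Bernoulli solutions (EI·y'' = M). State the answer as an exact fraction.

y(8/3) = -6808/759375 m

Load 1 — uniform load w=20 kN/m over full span:
  y_1 = -wx²(x²-4Lx+6L²)/(24EI) = -20·(8/3)²·((8/3)²-4·4·(8/3)+6·4²)/(24·50000) = -1088/151875 m
Load 2 — point force P=12 kN at a=3 m (b=L-a=1):
  y_2 = -Px²(3a-x)/(6EI)  [x≤a] = -12·(8/3)²·(3·3-(8/3))/(6·50000) = -152/84375 m
Superposition: y = Σ y_i = -6808/759375 m ≈ -0.008965 m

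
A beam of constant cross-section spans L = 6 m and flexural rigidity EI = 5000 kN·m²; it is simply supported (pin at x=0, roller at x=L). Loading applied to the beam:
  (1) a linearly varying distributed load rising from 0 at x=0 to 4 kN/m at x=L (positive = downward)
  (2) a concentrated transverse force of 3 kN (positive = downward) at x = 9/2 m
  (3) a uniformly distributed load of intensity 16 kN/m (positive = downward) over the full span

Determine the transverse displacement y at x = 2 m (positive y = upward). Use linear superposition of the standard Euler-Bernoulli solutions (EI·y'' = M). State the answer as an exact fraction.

Load 1 — triangular load w₀=4 kN/m (0→w₀ over full span):
  y_1 = -w₀x(7L⁴-10L²x²+3x⁴)/(360LEI) = -4·2·(7·6⁴-10·6²·2²+3·2⁴)/(360·6·5000) = -32/5625 m
Load 2 — point force P=3 kN at a=9/2 m (b=L-a=3/2):
  y_2 = -Pbx(L²-b²-x²)/(6LEI)  [x≤a] = -3·(3/2)·2·(6²-(3/2)²-2²)/(6·6·5000) = -119/80000 m
Load 3 — uniform load w=16 kN/m over full span:
  y_3 = -wx(L³-2Lx²+x³)/(24EI) = -16·2·(6³-2·6·2²+2³)/(24·5000) = -88/1875 m
Superposition: y = Σ y_i = -38959/720000 m ≈ -0.054110 m

y(2) = -38959/720000 m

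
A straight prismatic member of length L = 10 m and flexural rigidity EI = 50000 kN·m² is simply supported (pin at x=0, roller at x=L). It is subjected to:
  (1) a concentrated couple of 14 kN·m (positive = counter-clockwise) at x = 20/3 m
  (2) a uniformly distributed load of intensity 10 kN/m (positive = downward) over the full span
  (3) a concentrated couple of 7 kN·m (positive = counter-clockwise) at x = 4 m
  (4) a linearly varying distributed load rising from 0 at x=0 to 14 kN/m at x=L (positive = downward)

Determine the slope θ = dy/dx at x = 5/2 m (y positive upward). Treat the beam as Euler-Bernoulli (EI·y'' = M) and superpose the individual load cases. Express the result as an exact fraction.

θ(5/2) = -2857549/288000000 rad

Load 1 — applied couple M₀=14 kN·m at a=20/3 m (b=L-a=10/3):
  θ_1 = (M₀x²/(2L)+C₁)/EI  [x≤a] with C₁=M₀(3b²-L²)/(6L)=-140/9 = (14·(5/2)²/(2·10)+(-140/9))/50000 = -161/720000 rad
Load 2 — uniform load w=10 kN/m over full span:
  θ_2 = -w(L³-6Lx²+4x³)/(24EI) = -10·(10³-6·10·(5/2)²+4·(5/2)³)/(24·50000) = -11/1920 rad
Load 3 — applied couple M₀=7 kN·m at a=4 m (b=L-a=6):
  θ_3 = (M₀x²/(2L)+C₁)/EI  [x≤a] with C₁=M₀(3b²-L²)/(6L)=14/15 = (7·(5/2)²/(2·10)+(14/15))/50000 = 749/12000000 rad
Load 4 — triangular load w₀=14 kN/m (0→w₀ over full span):
  θ_4 = -w₀(7L⁴-30L²x²+15x⁴)/(360LEI) = -14·(7·10⁴-30·10²·(5/2)²+15·(5/2)⁴)/(360·10·50000) = -9289/2304000 rad
Superposition: θ = Σ θ_i = -2857549/288000000 rad ≈ -0.009922 rad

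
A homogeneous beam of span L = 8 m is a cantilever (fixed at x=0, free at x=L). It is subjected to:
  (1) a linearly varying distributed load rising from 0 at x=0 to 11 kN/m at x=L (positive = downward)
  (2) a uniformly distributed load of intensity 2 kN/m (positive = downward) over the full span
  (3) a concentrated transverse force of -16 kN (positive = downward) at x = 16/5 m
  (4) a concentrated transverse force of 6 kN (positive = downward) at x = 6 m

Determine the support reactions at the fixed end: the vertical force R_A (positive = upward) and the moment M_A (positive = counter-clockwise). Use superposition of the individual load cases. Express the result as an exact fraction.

Load 1 — triangular load w₀=11 kN/m (0→w₀ over full span):
  R_A = w₀L/2 = 11·8/2 = 44 kN
  M_A = w₀L²/3 = 11·8²/3 = 704/3 kN·m
Load 2 — uniform load w=2 kN/m over full span:
  R_A = wL = 2·8 = 16 kN
  M_A = wL²/2 = 2·8²/2 = 64 kN·m
Load 3 — point force P=-16 kN at a=16/5 m (b=L-a=24/5):
  R_A = P = (-16) = -16 kN
  M_A = Pa = (-16)·(16/5) = -256/5 kN·m
Load 4 — point force P=6 kN at a=6 m (b=L-a=2):
  R_A = P = 6 kN
  M_A = Pa = 6·6 = 36 kN·m
Superposition: R_A = 50 kN, M_A = 4252/15 kN·m

R_A = 50 kN, M_A = 4252/15 kN·m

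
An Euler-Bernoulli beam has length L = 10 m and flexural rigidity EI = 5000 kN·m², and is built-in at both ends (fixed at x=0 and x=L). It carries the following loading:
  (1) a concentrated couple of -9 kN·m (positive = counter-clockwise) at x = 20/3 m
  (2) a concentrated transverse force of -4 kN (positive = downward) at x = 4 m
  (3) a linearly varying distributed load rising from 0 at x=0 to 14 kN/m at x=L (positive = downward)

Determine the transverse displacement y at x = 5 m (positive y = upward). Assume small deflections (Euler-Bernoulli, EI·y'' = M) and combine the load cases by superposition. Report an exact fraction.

y(5) = -1209/40000 m

Load 1 — applied couple M₀=-9 kN·m at a=20/3 m (b=L-a=10/3):
  y_1 = (R_Ax³/6 - M_Ax²/2)/EI  [x≤a] with R_A=-6/5, M_A=-3 = ((-6/5)·5³/6 - (-3)·5²/2)/5000 = 1/400 m
Load 2 — point force P=-4 kN at a=4 m (b=L-a=6):
  y_2 = -Pa²(L-x)²(3bL-(3b+a)(L-x))/(6L³EI)  [x>a] = -(-4)·4²·(10-5)²·(3·6·10-(3·6+4)·(10-5))/(6·10³·5000) = 7/1875 m
Load 3 — triangular load w₀=14 kN/m (0→w₀ over full span):
  y_3 = -w₀x²(L-x)²(x+2L)/(120LEI) = -14·5²·(10-5)²·(5+2·10)/(120·10·5000) = -7/192 m
Superposition: y = Σ y_i = -1209/40000 m ≈ -0.030225 m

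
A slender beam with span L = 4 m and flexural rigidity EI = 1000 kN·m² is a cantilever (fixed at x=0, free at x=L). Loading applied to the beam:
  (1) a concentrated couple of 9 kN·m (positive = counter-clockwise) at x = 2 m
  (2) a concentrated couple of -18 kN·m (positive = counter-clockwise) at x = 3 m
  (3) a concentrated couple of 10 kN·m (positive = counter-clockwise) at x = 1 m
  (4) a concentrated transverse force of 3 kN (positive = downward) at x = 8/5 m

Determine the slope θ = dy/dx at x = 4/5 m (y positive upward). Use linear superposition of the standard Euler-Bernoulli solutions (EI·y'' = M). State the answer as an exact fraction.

Load 1 — applied couple M₀=9 kN·m at a=2 m (b=L-a=2):
  θ_1 = M₀x/EI  [x≤a] = 9·(4/5)/1000 = 9/1250 rad
Load 2 — applied couple M₀=-18 kN·m at a=3 m (b=L-a=1):
  θ_2 = M₀x/EI  [x≤a] = (-18)·(4/5)/1000 = -9/625 rad
Load 3 — applied couple M₀=10 kN·m at a=1 m (b=L-a=3):
  θ_3 = M₀x/EI  [x≤a] = 10·(4/5)/1000 = 1/125 rad
Load 4 — point force P=3 kN at a=8/5 m (b=L-a=12/5):
  θ_4 = -Px(2a-x)/(2EI)  [x≤a] = -3·(4/5)·(2·(8/5)-(4/5))/(2·1000) = -9/3125 rad
Superposition: θ = Σ θ_i = -13/6250 rad ≈ -0.002080 rad

θ(4/5) = -13/6250 rad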